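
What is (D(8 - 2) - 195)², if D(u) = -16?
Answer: 44521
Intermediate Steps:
(D(8 - 2) - 195)² = (-16 - 195)² = (-211)² = 44521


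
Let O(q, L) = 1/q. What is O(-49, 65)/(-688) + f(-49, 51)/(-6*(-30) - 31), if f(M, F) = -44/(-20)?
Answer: 371577/25115440 ≈ 0.014795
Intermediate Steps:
f(M, F) = 11/5 (f(M, F) = -44*(-1/20) = 11/5)
O(-49, 65)/(-688) + f(-49, 51)/(-6*(-30) - 31) = 1/(-49*(-688)) + 11/(5*(-6*(-30) - 31)) = -1/49*(-1/688) + 11/(5*(180 - 31)) = 1/33712 + (11/5)/149 = 1/33712 + (11/5)*(1/149) = 1/33712 + 11/745 = 371577/25115440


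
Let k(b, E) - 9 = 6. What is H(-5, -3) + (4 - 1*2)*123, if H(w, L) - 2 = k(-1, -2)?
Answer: 263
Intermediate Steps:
k(b, E) = 15 (k(b, E) = 9 + 6 = 15)
H(w, L) = 17 (H(w, L) = 2 + 15 = 17)
H(-5, -3) + (4 - 1*2)*123 = 17 + (4 - 1*2)*123 = 17 + (4 - 2)*123 = 17 + 2*123 = 17 + 246 = 263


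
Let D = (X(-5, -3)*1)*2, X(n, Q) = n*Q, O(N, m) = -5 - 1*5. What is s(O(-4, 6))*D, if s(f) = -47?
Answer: -1410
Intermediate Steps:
O(N, m) = -10 (O(N, m) = -5 - 5 = -10)
X(n, Q) = Q*n
D = 30 (D = (-3*(-5)*1)*2 = (15*1)*2 = 15*2 = 30)
s(O(-4, 6))*D = -47*30 = -1410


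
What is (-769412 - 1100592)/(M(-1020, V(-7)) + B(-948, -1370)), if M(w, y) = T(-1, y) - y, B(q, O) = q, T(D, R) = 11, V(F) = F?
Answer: 935002/465 ≈ 2010.8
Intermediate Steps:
M(w, y) = 11 - y
(-769412 - 1100592)/(M(-1020, V(-7)) + B(-948, -1370)) = (-769412 - 1100592)/((11 - 1*(-7)) - 948) = -1870004/((11 + 7) - 948) = -1870004/(18 - 948) = -1870004/(-930) = -1870004*(-1/930) = 935002/465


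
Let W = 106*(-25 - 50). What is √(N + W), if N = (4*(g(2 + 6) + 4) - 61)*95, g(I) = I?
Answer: I*√9185 ≈ 95.838*I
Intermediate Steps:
N = -1235 (N = (4*((2 + 6) + 4) - 61)*95 = (4*(8 + 4) - 61)*95 = (4*12 - 61)*95 = (48 - 61)*95 = -13*95 = -1235)
W = -7950 (W = 106*(-75) = -7950)
√(N + W) = √(-1235 - 7950) = √(-9185) = I*√9185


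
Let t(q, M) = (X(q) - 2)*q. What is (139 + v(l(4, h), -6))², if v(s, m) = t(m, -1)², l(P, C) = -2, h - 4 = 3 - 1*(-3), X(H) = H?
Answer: 5968249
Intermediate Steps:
t(q, M) = q*(-2 + q) (t(q, M) = (q - 2)*q = (-2 + q)*q = q*(-2 + q))
h = 10 (h = 4 + (3 - 1*(-3)) = 4 + (3 + 3) = 4 + 6 = 10)
v(s, m) = m²*(-2 + m)² (v(s, m) = (m*(-2 + m))² = m²*(-2 + m)²)
(139 + v(l(4, h), -6))² = (139 + (-6)²*(-2 - 6)²)² = (139 + 36*(-8)²)² = (139 + 36*64)² = (139 + 2304)² = 2443² = 5968249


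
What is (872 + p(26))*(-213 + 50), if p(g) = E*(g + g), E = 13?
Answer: -252324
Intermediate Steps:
p(g) = 26*g (p(g) = 13*(g + g) = 13*(2*g) = 26*g)
(872 + p(26))*(-213 + 50) = (872 + 26*26)*(-213 + 50) = (872 + 676)*(-163) = 1548*(-163) = -252324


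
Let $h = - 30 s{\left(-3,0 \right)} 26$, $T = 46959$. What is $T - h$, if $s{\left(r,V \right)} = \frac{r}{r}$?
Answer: $47739$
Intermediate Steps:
$s{\left(r,V \right)} = 1$
$h = -780$ ($h = \left(-30\right) 1 \cdot 26 = \left(-30\right) 26 = -780$)
$T - h = 46959 - -780 = 46959 + 780 = 47739$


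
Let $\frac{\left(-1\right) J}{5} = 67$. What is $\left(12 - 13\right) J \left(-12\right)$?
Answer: $-4020$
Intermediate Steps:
$J = -335$ ($J = \left(-5\right) 67 = -335$)
$\left(12 - 13\right) J \left(-12\right) = \left(12 - 13\right) \left(-335\right) \left(-12\right) = \left(-1\right) \left(-335\right) \left(-12\right) = 335 \left(-12\right) = -4020$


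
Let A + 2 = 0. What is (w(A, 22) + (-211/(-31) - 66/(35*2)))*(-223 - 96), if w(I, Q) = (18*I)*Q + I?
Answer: 272785832/1085 ≈ 2.5142e+5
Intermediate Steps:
A = -2 (A = -2 + 0 = -2)
w(I, Q) = I + 18*I*Q (w(I, Q) = 18*I*Q + I = I + 18*I*Q)
(w(A, 22) + (-211/(-31) - 66/(35*2)))*(-223 - 96) = (-2*(1 + 18*22) + (-211/(-31) - 66/(35*2)))*(-223 - 96) = (-2*(1 + 396) + (-211*(-1/31) - 66/70))*(-319) = (-2*397 + (211/31 - 66*1/70))*(-319) = (-794 + (211/31 - 33/35))*(-319) = (-794 + 6362/1085)*(-319) = -855128/1085*(-319) = 272785832/1085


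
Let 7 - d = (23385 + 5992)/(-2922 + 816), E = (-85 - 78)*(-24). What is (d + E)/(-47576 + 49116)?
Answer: 752981/294840 ≈ 2.5539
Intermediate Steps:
E = 3912 (E = -163*(-24) = 3912)
d = 44119/2106 (d = 7 - (23385 + 5992)/(-2922 + 816) = 7 - 29377/(-2106) = 7 - 29377*(-1)/2106 = 7 - 1*(-29377/2106) = 7 + 29377/2106 = 44119/2106 ≈ 20.949)
(d + E)/(-47576 + 49116) = (44119/2106 + 3912)/(-47576 + 49116) = (8282791/2106)/1540 = (8282791/2106)*(1/1540) = 752981/294840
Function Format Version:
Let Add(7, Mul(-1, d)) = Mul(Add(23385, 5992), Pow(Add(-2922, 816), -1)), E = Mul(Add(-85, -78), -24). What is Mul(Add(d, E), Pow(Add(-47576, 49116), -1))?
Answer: Rational(752981, 294840) ≈ 2.5539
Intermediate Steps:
E = 3912 (E = Mul(-163, -24) = 3912)
d = Rational(44119, 2106) (d = Add(7, Mul(-1, Mul(Add(23385, 5992), Pow(Add(-2922, 816), -1)))) = Add(7, Mul(-1, Mul(29377, Pow(-2106, -1)))) = Add(7, Mul(-1, Mul(29377, Rational(-1, 2106)))) = Add(7, Mul(-1, Rational(-29377, 2106))) = Add(7, Rational(29377, 2106)) = Rational(44119, 2106) ≈ 20.949)
Mul(Add(d, E), Pow(Add(-47576, 49116), -1)) = Mul(Add(Rational(44119, 2106), 3912), Pow(Add(-47576, 49116), -1)) = Mul(Rational(8282791, 2106), Pow(1540, -1)) = Mul(Rational(8282791, 2106), Rational(1, 1540)) = Rational(752981, 294840)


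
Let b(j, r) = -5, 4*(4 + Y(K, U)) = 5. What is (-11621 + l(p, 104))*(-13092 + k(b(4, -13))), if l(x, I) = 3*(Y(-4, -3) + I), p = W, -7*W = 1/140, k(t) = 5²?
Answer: 591530023/4 ≈ 1.4788e+8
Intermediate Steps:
Y(K, U) = -11/4 (Y(K, U) = -4 + (¼)*5 = -4 + 5/4 = -11/4)
k(t) = 25
W = -1/980 (W = -⅐/140 = -⅐*1/140 = -1/980 ≈ -0.0010204)
p = -1/980 ≈ -0.0010204
l(x, I) = -33/4 + 3*I (l(x, I) = 3*(-11/4 + I) = -33/4 + 3*I)
(-11621 + l(p, 104))*(-13092 + k(b(4, -13))) = (-11621 + (-33/4 + 3*104))*(-13092 + 25) = (-11621 + (-33/4 + 312))*(-13067) = (-11621 + 1215/4)*(-13067) = -45269/4*(-13067) = 591530023/4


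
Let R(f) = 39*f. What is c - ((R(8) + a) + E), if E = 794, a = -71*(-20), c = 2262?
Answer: -264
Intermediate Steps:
a = 1420
c - ((R(8) + a) + E) = 2262 - ((39*8 + 1420) + 794) = 2262 - ((312 + 1420) + 794) = 2262 - (1732 + 794) = 2262 - 1*2526 = 2262 - 2526 = -264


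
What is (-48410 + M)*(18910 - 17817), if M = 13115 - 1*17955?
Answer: -58202250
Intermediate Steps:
M = -4840 (M = 13115 - 17955 = -4840)
(-48410 + M)*(18910 - 17817) = (-48410 - 4840)*(18910 - 17817) = -53250*1093 = -58202250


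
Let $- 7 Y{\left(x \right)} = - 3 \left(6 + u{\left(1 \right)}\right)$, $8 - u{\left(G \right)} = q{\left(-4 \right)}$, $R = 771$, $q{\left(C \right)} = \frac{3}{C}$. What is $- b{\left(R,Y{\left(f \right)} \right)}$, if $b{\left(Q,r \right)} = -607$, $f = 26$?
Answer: $607$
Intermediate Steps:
$u{\left(G \right)} = \frac{35}{4}$ ($u{\left(G \right)} = 8 - \frac{3}{-4} = 8 - 3 \left(- \frac{1}{4}\right) = 8 - - \frac{3}{4} = 8 + \frac{3}{4} = \frac{35}{4}$)
$Y{\left(x \right)} = \frac{177}{28}$ ($Y{\left(x \right)} = - \frac{\left(-3\right) \left(6 + \frac{35}{4}\right)}{7} = - \frac{\left(-3\right) \frac{59}{4}}{7} = \left(- \frac{1}{7}\right) \left(- \frac{177}{4}\right) = \frac{177}{28}$)
$- b{\left(R,Y{\left(f \right)} \right)} = \left(-1\right) \left(-607\right) = 607$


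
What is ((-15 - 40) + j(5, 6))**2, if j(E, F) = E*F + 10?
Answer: 225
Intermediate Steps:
j(E, F) = 10 + E*F
((-15 - 40) + j(5, 6))**2 = ((-15 - 40) + (10 + 5*6))**2 = (-55 + (10 + 30))**2 = (-55 + 40)**2 = (-15)**2 = 225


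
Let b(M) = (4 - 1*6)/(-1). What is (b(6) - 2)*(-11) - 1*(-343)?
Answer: 343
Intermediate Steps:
b(M) = 2 (b(M) = (4 - 6)*(-1) = -2*(-1) = 2)
(b(6) - 2)*(-11) - 1*(-343) = (2 - 2)*(-11) - 1*(-343) = 0*(-11) + 343 = 0 + 343 = 343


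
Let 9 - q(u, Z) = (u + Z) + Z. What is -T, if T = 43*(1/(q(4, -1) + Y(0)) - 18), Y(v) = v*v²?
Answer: 5375/7 ≈ 767.86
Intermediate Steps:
Y(v) = v³
q(u, Z) = 9 - u - 2*Z (q(u, Z) = 9 - ((u + Z) + Z) = 9 - ((Z + u) + Z) = 9 - (u + 2*Z) = 9 + (-u - 2*Z) = 9 - u - 2*Z)
T = -5375/7 (T = 43*(1/((9 - 1*4 - 2*(-1)) + 0³) - 18) = 43*(1/((9 - 4 + 2) + 0) - 18) = 43*(1/(7 + 0) - 18) = 43*(1/7 - 18) = 43*(⅐ - 18) = 43*(-125/7) = -5375/7 ≈ -767.86)
-T = -1*(-5375/7) = 5375/7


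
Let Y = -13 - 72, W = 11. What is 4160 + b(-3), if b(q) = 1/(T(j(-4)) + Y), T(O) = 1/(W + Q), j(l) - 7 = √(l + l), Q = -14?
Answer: 1064957/256 ≈ 4160.0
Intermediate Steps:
j(l) = 7 + √2*√l (j(l) = 7 + √(l + l) = 7 + √(2*l) = 7 + √2*√l)
T(O) = -⅓ (T(O) = 1/(11 - 14) = 1/(-3) = -⅓)
Y = -85
b(q) = -3/256 (b(q) = 1/(-⅓ - 85) = 1/(-256/3) = -3/256)
4160 + b(-3) = 4160 - 3/256 = 1064957/256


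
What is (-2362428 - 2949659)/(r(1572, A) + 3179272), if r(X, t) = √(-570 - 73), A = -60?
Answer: -16888569460664/10107770450627 + 5312087*I*√643/10107770450627 ≈ -1.6709 + 1.3326e-5*I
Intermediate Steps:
r(X, t) = I*√643 (r(X, t) = √(-643) = I*√643)
(-2362428 - 2949659)/(r(1572, A) + 3179272) = (-2362428 - 2949659)/(I*√643 + 3179272) = -5312087/(3179272 + I*√643)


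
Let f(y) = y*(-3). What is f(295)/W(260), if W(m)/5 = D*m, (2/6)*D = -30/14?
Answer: 413/3900 ≈ 0.10590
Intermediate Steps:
D = -45/7 (D = 3*(-30/14) = 3*(-30*1/14) = 3*(-15/7) = -45/7 ≈ -6.4286)
W(m) = -225*m/7 (W(m) = 5*(-45*m/7) = -225*m/7)
f(y) = -3*y
f(295)/W(260) = (-3*295)/((-225/7*260)) = -885/(-58500/7) = -885*(-7/58500) = 413/3900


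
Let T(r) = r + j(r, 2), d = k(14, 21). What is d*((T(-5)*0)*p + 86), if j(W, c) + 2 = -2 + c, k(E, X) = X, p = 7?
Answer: 1806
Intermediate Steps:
j(W, c) = -4 + c (j(W, c) = -2 + (-2 + c) = -4 + c)
d = 21
T(r) = -2 + r (T(r) = r + (-4 + 2) = r - 2 = -2 + r)
d*((T(-5)*0)*p + 86) = 21*(((-2 - 5)*0)*7 + 86) = 21*(-7*0*7 + 86) = 21*(0*7 + 86) = 21*(0 + 86) = 21*86 = 1806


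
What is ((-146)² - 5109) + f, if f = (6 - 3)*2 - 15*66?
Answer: 15223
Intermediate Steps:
f = -984 (f = 3*2 - 990 = 6 - 990 = -984)
((-146)² - 5109) + f = ((-146)² - 5109) - 984 = (21316 - 5109) - 984 = 16207 - 984 = 15223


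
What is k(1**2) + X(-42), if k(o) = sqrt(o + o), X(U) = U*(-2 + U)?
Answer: 1848 + sqrt(2) ≈ 1849.4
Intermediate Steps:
k(o) = sqrt(2)*sqrt(o) (k(o) = sqrt(2*o) = sqrt(2)*sqrt(o))
k(1**2) + X(-42) = sqrt(2)*sqrt(1**2) - 42*(-2 - 42) = sqrt(2)*sqrt(1) - 42*(-44) = sqrt(2)*1 + 1848 = sqrt(2) + 1848 = 1848 + sqrt(2)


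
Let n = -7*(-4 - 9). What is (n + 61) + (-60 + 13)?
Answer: 105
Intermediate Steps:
n = 91 (n = -7*(-13) = 91)
(n + 61) + (-60 + 13) = (91 + 61) + (-60 + 13) = 152 - 47 = 105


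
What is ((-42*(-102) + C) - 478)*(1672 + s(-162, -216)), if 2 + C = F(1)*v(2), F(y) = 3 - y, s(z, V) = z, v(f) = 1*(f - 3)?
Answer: 5741020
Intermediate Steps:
v(f) = -3 + f (v(f) = 1*(-3 + f) = -3 + f)
C = -4 (C = -2 + (3 - 1*1)*(-3 + 2) = -2 + (3 - 1)*(-1) = -2 + 2*(-1) = -2 - 2 = -4)
((-42*(-102) + C) - 478)*(1672 + s(-162, -216)) = ((-42*(-102) - 4) - 478)*(1672 - 162) = ((4284 - 4) - 478)*1510 = (4280 - 478)*1510 = 3802*1510 = 5741020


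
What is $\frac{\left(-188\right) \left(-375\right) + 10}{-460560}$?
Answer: $- \frac{7051}{46056} \approx -0.1531$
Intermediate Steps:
$\frac{\left(-188\right) \left(-375\right) + 10}{-460560} = \left(70500 + 10\right) \left(- \frac{1}{460560}\right) = 70510 \left(- \frac{1}{460560}\right) = - \frac{7051}{46056}$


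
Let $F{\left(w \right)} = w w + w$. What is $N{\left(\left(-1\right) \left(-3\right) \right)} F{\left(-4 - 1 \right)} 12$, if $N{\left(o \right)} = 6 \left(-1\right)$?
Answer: $-1440$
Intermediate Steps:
$F{\left(w \right)} = w + w^{2}$ ($F{\left(w \right)} = w^{2} + w = w + w^{2}$)
$N{\left(o \right)} = -6$
$N{\left(\left(-1\right) \left(-3\right) \right)} F{\left(-4 - 1 \right)} 12 = - 6 \left(-4 - 1\right) \left(1 - 5\right) 12 = - 6 \left(- 5 \left(1 - 5\right)\right) 12 = - 6 \left(\left(-5\right) \left(-4\right)\right) 12 = \left(-6\right) 20 \cdot 12 = \left(-120\right) 12 = -1440$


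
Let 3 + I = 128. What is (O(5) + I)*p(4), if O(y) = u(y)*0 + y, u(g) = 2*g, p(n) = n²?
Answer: 2080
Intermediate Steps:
I = 125 (I = -3 + 128 = 125)
O(y) = y (O(y) = (2*y)*0 + y = 0 + y = y)
(O(5) + I)*p(4) = (5 + 125)*4² = 130*16 = 2080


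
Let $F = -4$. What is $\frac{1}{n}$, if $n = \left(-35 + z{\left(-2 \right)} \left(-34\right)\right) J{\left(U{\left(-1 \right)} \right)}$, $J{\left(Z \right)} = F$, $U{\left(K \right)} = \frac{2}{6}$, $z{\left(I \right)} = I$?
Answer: $- \frac{1}{132} \approx -0.0075758$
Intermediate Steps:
$U{\left(K \right)} = \frac{1}{3}$ ($U{\left(K \right)} = 2 \cdot \frac{1}{6} = \frac{1}{3}$)
$J{\left(Z \right)} = -4$
$n = -132$ ($n = \left(-35 - -68\right) \left(-4\right) = \left(-35 + 68\right) \left(-4\right) = 33 \left(-4\right) = -132$)
$\frac{1}{n} = \frac{1}{-132} = - \frac{1}{132}$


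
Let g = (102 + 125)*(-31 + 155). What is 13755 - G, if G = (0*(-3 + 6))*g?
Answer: 13755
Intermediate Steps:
g = 28148 (g = 227*124 = 28148)
G = 0 (G = (0*(-3 + 6))*28148 = (0*3)*28148 = 0*28148 = 0)
13755 - G = 13755 - 1*0 = 13755 + 0 = 13755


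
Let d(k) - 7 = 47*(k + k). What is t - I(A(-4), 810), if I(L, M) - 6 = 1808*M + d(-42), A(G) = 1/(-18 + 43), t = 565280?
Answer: -895265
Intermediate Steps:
d(k) = 7 + 94*k (d(k) = 7 + 47*(k + k) = 7 + 47*(2*k) = 7 + 94*k)
A(G) = 1/25
I(L, M) = -3935 + 1808*M (I(L, M) = 6 + (1808*M + (7 + 94*(-42))) = 6 + (1808*M + (7 - 3948)) = 6 + (1808*M - 3941) = 6 + (-3941 + 1808*M) = -3935 + 1808*M)
t - I(A(-4), 810) = 565280 - (-3935 + 1808*810) = 565280 - (-3935 + 1464480) = 565280 - 1*1460545 = 565280 - 1460545 = -895265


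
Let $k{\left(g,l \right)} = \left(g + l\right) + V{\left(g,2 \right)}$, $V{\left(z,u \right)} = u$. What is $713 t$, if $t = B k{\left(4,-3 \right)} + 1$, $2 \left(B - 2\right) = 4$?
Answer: $9269$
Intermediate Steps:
$B = 4$ ($B = 2 + \frac{1}{2} \cdot 4 = 2 + 2 = 4$)
$k{\left(g,l \right)} = 2 + g + l$ ($k{\left(g,l \right)} = \left(g + l\right) + 2 = 2 + g + l$)
$t = 13$ ($t = 4 \left(2 + 4 - 3\right) + 1 = 4 \cdot 3 + 1 = 12 + 1 = 13$)
$713 t = 713 \cdot 13 = 9269$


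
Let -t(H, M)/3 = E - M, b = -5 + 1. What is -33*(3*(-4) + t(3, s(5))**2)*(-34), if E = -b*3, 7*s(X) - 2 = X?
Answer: 1208394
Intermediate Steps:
b = -4
s(X) = 2/7 + X/7
E = 12 (E = -1*(-4)*3 = 4*3 = 12)
t(H, M) = -36 + 3*M (t(H, M) = -3*(12 - M) = -36 + 3*M)
-33*(3*(-4) + t(3, s(5))**2)*(-34) = -33*(3*(-4) + (-36 + 3*(2/7 + (1/7)*5))**2)*(-34) = -33*(-12 + (-36 + 3*(2/7 + 5/7))**2)*(-34) = -33*(-12 + (-36 + 3*1)**2)*(-34) = -33*(-12 + (-36 + 3)**2)*(-34) = -33*(-12 + (-33)**2)*(-34) = -33*(-12 + 1089)*(-34) = -33*1077*(-34) = -35541*(-34) = 1208394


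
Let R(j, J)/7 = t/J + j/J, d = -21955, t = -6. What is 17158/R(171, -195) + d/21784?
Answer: -694385553/239624 ≈ -2897.8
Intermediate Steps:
R(j, J) = -42/J + 7*j/J (R(j, J) = 7*(-6/J + j/J) = -42/J + 7*j/J)
17158/R(171, -195) + d/21784 = 17158/((7*(-6 + 171)/(-195))) - 21955/21784 = 17158/((7*(-1/195)*165)) - 21955*1/21784 = 17158/(-77/13) - 21955/21784 = 17158*(-13/77) - 21955/21784 = -223054/77 - 21955/21784 = -694385553/239624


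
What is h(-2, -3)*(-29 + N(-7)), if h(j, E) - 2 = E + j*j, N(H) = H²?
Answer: 60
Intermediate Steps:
h(j, E) = 2 + E + j² (h(j, E) = 2 + (E + j*j) = 2 + (E + j²) = 2 + E + j²)
h(-2, -3)*(-29 + N(-7)) = (2 - 3 + (-2)²)*(-29 + (-7)²) = (2 - 3 + 4)*(-29 + 49) = 3*20 = 60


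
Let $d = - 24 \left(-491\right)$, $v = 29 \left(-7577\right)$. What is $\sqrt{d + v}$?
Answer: $i \sqrt{207949} \approx 456.01 i$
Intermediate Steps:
$v = -219733$
$d = 11784$ ($d = \left(-1\right) \left(-11784\right) = 11784$)
$\sqrt{d + v} = \sqrt{11784 - 219733} = \sqrt{-207949} = i \sqrt{207949}$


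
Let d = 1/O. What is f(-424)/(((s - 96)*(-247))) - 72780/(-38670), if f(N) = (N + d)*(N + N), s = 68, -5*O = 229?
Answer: 27495148934/510367949 ≈ 53.873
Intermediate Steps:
O = -229/5 (O = -⅕*229 = -229/5 ≈ -45.800)
d = -5/229 (d = 1/(-229/5) = -5/229 ≈ -0.021834)
f(N) = 2*N*(-5/229 + N) (f(N) = (N - 5/229)*(N + N) = (-5/229 + N)*(2*N) = 2*N*(-5/229 + N))
f(-424)/(((s - 96)*(-247))) - 72780/(-38670) = ((2/229)*(-424)*(-5 + 229*(-424)))/(((68 - 96)*(-247))) - 72780/(-38670) = ((2/229)*(-424)*(-5 - 97096))/((-28*(-247))) - 72780*(-1/38670) = ((2/229)*(-424)*(-97101))/6916 + 2426/1289 = (82341648/229)*(1/6916) + 2426/1289 = 20585412/395941 + 2426/1289 = 27495148934/510367949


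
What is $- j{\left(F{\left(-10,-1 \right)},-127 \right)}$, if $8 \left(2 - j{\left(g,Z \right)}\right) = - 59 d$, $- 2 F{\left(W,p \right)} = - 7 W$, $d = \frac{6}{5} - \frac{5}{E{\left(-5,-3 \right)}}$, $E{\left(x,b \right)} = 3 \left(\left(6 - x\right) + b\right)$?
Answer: $- \frac{8941}{960} \approx -9.3135$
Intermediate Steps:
$E{\left(x,b \right)} = 18 - 3 x + 3 b$ ($E{\left(x,b \right)} = 3 \left(6 + b - x\right) = 18 - 3 x + 3 b$)
$d = \frac{119}{120}$ ($d = \frac{6}{5} - \frac{5}{18 - -15 + 3 \left(-3\right)} = 6 \cdot \frac{1}{5} - \frac{5}{18 + 15 - 9} = \frac{6}{5} - \frac{5}{24} = \frac{119}{120} \approx 0.99167$)
$F{\left(W,p \right)} = \frac{7 W}{2}$ ($F{\left(W,p \right)} = - \frac{\left(-7\right) W}{2} = \frac{7 W}{2}$)
$j{\left(g,Z \right)} = \frac{8941}{960}$ ($j{\left(g,Z \right)} = 2 - \frac{\left(-59\right) \frac{119}{120}}{8} = 2 - - \frac{7021}{960} = 2 + \frac{7021}{960} = \frac{8941}{960}$)
$- j{\left(F{\left(-10,-1 \right)},-127 \right)} = \left(-1\right) \frac{8941}{960} = - \frac{8941}{960}$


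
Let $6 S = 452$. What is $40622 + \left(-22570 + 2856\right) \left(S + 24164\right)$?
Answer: $- \frac{1433440786}{3} \approx -4.7781 \cdot 10^{8}$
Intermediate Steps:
$S = \frac{226}{3}$ ($S = \frac{1}{6} \cdot 452 = \frac{226}{3} \approx 75.333$)
$40622 + \left(-22570 + 2856\right) \left(S + 24164\right) = 40622 + \left(-22570 + 2856\right) \left(\frac{226}{3} + 24164\right) = 40622 - \frac{1433562652}{3} = - \frac{1433440786}{3}$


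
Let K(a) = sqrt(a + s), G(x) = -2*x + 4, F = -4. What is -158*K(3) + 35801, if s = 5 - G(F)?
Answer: 35801 - 316*I ≈ 35801.0 - 316.0*I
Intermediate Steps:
G(x) = 4 - 2*x
s = -7 (s = 5 - (4 - 2*(-4)) = 5 - (4 + 8) = 5 - 1*12 = 5 - 12 = -7)
K(a) = sqrt(-7 + a) (K(a) = sqrt(a - 7) = sqrt(-7 + a))
-158*K(3) + 35801 = -158*sqrt(-7 + 3) + 35801 = -316*I + 35801 = 35801 - 316*I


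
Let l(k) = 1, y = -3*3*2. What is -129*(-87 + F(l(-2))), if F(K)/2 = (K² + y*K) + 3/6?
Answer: 15480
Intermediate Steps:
y = -18 (y = -9*2 = -18)
F(K) = 1 - 36*K + 2*K² (F(K) = 2*((K² - 18*K) + 3/6) = 2*((K² - 18*K) + 3*(⅙)) = 2*((K² - 18*K) + ½) = 2*(½ + K² - 18*K) = 1 - 36*K + 2*K²)
-129*(-87 + F(l(-2))) = -129*(-87 + (1 - 36*1 + 2*1²)) = -129*(-87 + (1 - 36 + 2*1)) = -129*(-87 + (1 - 36 + 2)) = -129*(-87 - 33) = -129*(-120) = 15480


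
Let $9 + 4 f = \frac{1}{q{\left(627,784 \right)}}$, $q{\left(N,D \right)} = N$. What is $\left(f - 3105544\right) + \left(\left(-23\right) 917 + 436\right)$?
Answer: $- \frac{3920256367}{1254} \approx -3.1262 \cdot 10^{6}$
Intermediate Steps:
$f = - \frac{2821}{1254}$ ($f = - \frac{9}{4} + \frac{1}{4 \cdot 627} = - \frac{9}{4} + \frac{1}{4} \cdot \frac{1}{627} = - \frac{9}{4} + \frac{1}{2508} = - \frac{2821}{1254} \approx -2.2496$)
$\left(f - 3105544\right) + \left(\left(-23\right) 917 + 436\right) = \left(- \frac{2821}{1254} - 3105544\right) + \left(\left(-23\right) 917 + 436\right) = - \frac{3894354997}{1254} + \left(-21091 + 436\right) = - \frac{3894354997}{1254} - 20655 = - \frac{3920256367}{1254}$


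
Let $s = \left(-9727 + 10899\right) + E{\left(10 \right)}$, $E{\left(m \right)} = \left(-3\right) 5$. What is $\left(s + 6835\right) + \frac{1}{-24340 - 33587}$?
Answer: $\frac{462952583}{57927} \approx 7992.0$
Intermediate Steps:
$E{\left(m \right)} = -15$
$s = 1157$ ($s = \left(-9727 + 10899\right) - 15 = 1172 - 15 = 1157$)
$\left(s + 6835\right) + \frac{1}{-24340 - 33587} = \left(1157 + 6835\right) + \frac{1}{-24340 - 33587} = 7992 + \frac{1}{-57927} = 7992 - \frac{1}{57927} = \frac{462952583}{57927}$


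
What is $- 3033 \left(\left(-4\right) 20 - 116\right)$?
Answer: $594468$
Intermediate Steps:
$- 3033 \left(\left(-4\right) 20 - 116\right) = - 3033 \left(-80 - 116\right) = \left(-3033\right) \left(-196\right) = 594468$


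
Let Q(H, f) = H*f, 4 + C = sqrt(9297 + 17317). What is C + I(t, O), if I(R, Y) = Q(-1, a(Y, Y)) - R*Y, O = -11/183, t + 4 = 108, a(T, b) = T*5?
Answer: 467/183 + sqrt(26614) ≈ 165.69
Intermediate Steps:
a(T, b) = 5*T
t = 104 (t = -4 + 108 = 104)
C = -4 + sqrt(26614) (C = -4 + sqrt(9297 + 17317) = -4 + sqrt(26614) ≈ 159.14)
O = -11/183 (O = -11*1/183 = -11/183 ≈ -0.060109)
I(R, Y) = -5*Y - R*Y
C + I(t, O) = (-4 + sqrt(26614)) - 11*(-5 - 1*104)/183 = (-4 + sqrt(26614)) - 11*(-5 - 104)/183 = (-4 + sqrt(26614)) - 11/183*(-109) = (-4 + sqrt(26614)) + 1199/183 = 467/183 + sqrt(26614)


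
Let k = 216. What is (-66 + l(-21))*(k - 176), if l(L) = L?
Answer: -3480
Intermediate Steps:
(-66 + l(-21))*(k - 176) = (-66 - 21)*(216 - 176) = -87*40 = -3480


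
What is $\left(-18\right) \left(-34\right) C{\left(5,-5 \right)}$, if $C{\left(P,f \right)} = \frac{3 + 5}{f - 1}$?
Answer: $-816$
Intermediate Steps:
$C{\left(P,f \right)} = \frac{8}{-1 + f}$
$\left(-18\right) \left(-34\right) C{\left(5,-5 \right)} = \left(-18\right) \left(-34\right) \frac{8}{-1 - 5} = 612 \frac{8}{-6} = 612 \cdot 8 \left(- \frac{1}{6}\right) = 612 \left(- \frac{4}{3}\right) = -816$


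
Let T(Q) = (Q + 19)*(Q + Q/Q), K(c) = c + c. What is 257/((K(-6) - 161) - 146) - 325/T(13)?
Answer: -218811/142912 ≈ -1.5311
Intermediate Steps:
K(c) = 2*c
T(Q) = (1 + Q)*(19 + Q) (T(Q) = (19 + Q)*(Q + 1) = (19 + Q)*(1 + Q) = (1 + Q)*(19 + Q))
257/((K(-6) - 161) - 146) - 325/T(13) = 257/((2*(-6) - 161) - 146) - 325/(19 + 13² + 20*13) = 257/((-12 - 161) - 146) - 325/(19 + 169 + 260) = 257/(-173 - 146) - 325/448 = 257/(-319) - 325*1/448 = 257*(-1/319) - 325/448 = -257/319 - 325/448 = -218811/142912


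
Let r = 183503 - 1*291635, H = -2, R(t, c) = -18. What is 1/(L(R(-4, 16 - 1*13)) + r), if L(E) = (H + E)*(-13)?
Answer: -1/107872 ≈ -9.2702e-6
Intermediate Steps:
L(E) = 26 - 13*E (L(E) = (-2 + E)*(-13) = 26 - 13*E)
r = -108132 (r = 183503 - 291635 = -108132)
1/(L(R(-4, 16 - 1*13)) + r) = 1/((26 - 13*(-18)) - 108132) = 1/((26 + 234) - 108132) = 1/(260 - 108132) = 1/(-107872) = -1/107872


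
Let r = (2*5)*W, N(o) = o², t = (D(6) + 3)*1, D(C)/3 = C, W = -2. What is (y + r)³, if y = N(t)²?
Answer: 7353558373194181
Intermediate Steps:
D(C) = 3*C
t = 21 (t = (3*6 + 3)*1 = (18 + 3)*1 = 21*1 = 21)
r = -20 (r = (2*5)*(-2) = 10*(-2) = -20)
y = 194481 (y = (21²)² = 441² = 194481)
(y + r)³ = (194481 - 20)³ = 194461³ = 7353558373194181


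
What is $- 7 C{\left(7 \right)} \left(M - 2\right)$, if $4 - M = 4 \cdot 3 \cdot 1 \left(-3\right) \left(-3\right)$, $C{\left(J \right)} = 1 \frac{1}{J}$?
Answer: $106$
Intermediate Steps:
$C{\left(J \right)} = \frac{1}{J}$
$M = -104$ ($M = 4 - 4 \cdot 3 \cdot 1 \left(-3\right) \left(-3\right) = 4 - 12 \left(-3\right) \left(-3\right) = 4 - \left(-36\right) \left(-3\right) = 4 - 108 = -104$)
$- 7 C{\left(7 \right)} \left(M - 2\right) = - \frac{7}{7} \left(-104 - 2\right) = \left(-7\right) \frac{1}{7} \left(-104 - 2\right) = \left(-1\right) \left(-106\right) = 106$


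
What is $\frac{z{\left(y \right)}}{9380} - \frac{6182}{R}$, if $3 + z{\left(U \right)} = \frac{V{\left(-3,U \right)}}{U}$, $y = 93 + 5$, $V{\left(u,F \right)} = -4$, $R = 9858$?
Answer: $- \frac{1421419841}{2265466980} \approx -0.62743$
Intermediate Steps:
$y = 98$
$z{\left(U \right)} = -3 - \frac{4}{U}$
$\frac{z{\left(y \right)}}{9380} - \frac{6182}{R} = \frac{-3 - \frac{4}{98}}{9380} - \frac{6182}{9858} = \left(-3 - \frac{2}{49}\right) \frac{1}{9380} - \frac{3091}{4929} = \left(- \frac{149}{49}\right) \frac{1}{9380} - \frac{3091}{4929} = - \frac{149}{459620} - \frac{3091}{4929} = - \frac{1421419841}{2265466980}$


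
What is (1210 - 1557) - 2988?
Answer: -3335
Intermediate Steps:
(1210 - 1557) - 2988 = -347 - 2988 = -3335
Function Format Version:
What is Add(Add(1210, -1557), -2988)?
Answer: -3335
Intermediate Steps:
Add(Add(1210, -1557), -2988) = Add(-347, -2988) = -3335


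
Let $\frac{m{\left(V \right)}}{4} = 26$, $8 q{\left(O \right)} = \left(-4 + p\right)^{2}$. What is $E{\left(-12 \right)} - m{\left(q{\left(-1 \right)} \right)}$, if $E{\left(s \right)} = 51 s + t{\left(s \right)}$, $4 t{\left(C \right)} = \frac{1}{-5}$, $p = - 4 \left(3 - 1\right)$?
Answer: $- \frac{14321}{20} \approx -716.05$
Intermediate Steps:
$p = -8$ ($p = \left(-4\right) 2 = -8$)
$t{\left(C \right)} = - \frac{1}{20}$ ($t{\left(C \right)} = \frac{1}{4 \left(-5\right)} = \frac{1}{4} \left(- \frac{1}{5}\right) = - \frac{1}{20}$)
$q{\left(O \right)} = 18$ ($q{\left(O \right)} = \frac{\left(-4 - 8\right)^{2}}{8} = \frac{\left(-12\right)^{2}}{8} = \frac{1}{8} \cdot 144 = 18$)
$m{\left(V \right)} = 104$ ($m{\left(V \right)} = 4 \cdot 26 = 104$)
$E{\left(s \right)} = - \frac{1}{20} + 51 s$ ($E{\left(s \right)} = 51 s - \frac{1}{20} = - \frac{1}{20} + 51 s$)
$E{\left(-12 \right)} - m{\left(q{\left(-1 \right)} \right)} = \left(- \frac{1}{20} + 51 \left(-12\right)\right) - 104 = \left(- \frac{1}{20} - 612\right) - 104 = - \frac{12241}{20} - 104 = - \frac{14321}{20}$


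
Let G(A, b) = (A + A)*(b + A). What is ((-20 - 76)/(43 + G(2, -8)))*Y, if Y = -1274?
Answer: 122304/19 ≈ 6437.1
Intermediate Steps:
G(A, b) = 2*A*(A + b) (G(A, b) = (2*A)*(A + b) = 2*A*(A + b))
((-20 - 76)/(43 + G(2, -8)))*Y = ((-20 - 76)/(43 + 2*2*(2 - 8)))*(-1274) = -96/(43 + 2*2*(-6))*(-1274) = -96/(43 - 24)*(-1274) = -96/19*(-1274) = 122304/19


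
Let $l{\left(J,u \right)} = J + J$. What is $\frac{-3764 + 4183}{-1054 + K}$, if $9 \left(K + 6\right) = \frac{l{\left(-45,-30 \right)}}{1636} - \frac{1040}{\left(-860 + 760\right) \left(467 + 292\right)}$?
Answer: $- \frac{11706353010}{29615245639} \approx -0.39528$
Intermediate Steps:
$l{\left(J,u \right)} = 2 J$
$K = - \frac{167760979}{27938790}$ ($K = -6 + \frac{\frac{2 \left(-45\right)}{1636} - \frac{1040}{\left(-860 + 760\right) \left(467 + 292\right)}}{9} = -6 + \frac{\left(-90\right) \frac{1}{1636} - \frac{1040}{\left(-100\right) 759}}{9} = -6 + \frac{- \frac{45}{818} - \frac{1040}{-75900}}{9} = -6 + \frac{- \frac{45}{818} - - \frac{52}{3795}}{9} = -6 + \frac{- \frac{45}{818} + \frac{52}{3795}}{9} = -6 + \frac{1}{9} \left(- \frac{128239}{3104310}\right) = -6 - \frac{128239}{27938790} = - \frac{167760979}{27938790} \approx -6.0046$)
$\frac{-3764 + 4183}{-1054 + K} = \frac{-3764 + 4183}{-1054 - \frac{167760979}{27938790}} = \frac{419}{- \frac{29615245639}{27938790}} = 419 \left(- \frac{27938790}{29615245639}\right) = - \frac{11706353010}{29615245639}$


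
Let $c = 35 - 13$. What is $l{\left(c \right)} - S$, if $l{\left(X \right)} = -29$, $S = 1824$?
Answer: $-1853$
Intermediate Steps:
$c = 22$ ($c = 35 - 13 = 22$)
$l{\left(c \right)} - S = -29 - 1824 = -1853$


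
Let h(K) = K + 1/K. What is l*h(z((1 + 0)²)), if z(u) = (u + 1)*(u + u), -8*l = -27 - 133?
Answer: 85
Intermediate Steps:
l = 20 (l = -(-27 - 133)/8 = -⅛*(-160) = 20)
z(u) = 2*u*(1 + u) (z(u) = (1 + u)*(2*u) = 2*u*(1 + u))
l*h(z((1 + 0)²)) = 20*(2*(1 + 0)²*(1 + (1 + 0)²) + 1/(2*(1 + 0)²*(1 + (1 + 0)²))) = 20*(2*1²*(1 + 1²) + 1/(2*1²*(1 + 1²))) = 20*(2*1*(1 + 1) + 1/(2*1*(1 + 1))) = 20*(2*1*2 + 1/(2*1*2)) = 20*(4 + 1/4) = 20*(4 + ¼) = 20*(17/4) = 85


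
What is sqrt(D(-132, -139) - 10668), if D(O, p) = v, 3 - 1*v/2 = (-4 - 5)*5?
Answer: 2*I*sqrt(2643) ≈ 102.82*I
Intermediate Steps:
v = 96 (v = 6 - 2*(-4 - 5)*5 = 6 - (-18)*5 = 6 - 2*(-45) = 6 + 90 = 96)
D(O, p) = 96
sqrt(D(-132, -139) - 10668) = sqrt(96 - 10668) = sqrt(-10572) = 2*I*sqrt(2643)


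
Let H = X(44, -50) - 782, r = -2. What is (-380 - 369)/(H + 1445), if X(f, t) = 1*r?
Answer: -749/661 ≈ -1.1331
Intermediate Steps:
X(f, t) = -2 (X(f, t) = 1*(-2) = -2)
H = -784 (H = -2 - 782 = -784)
(-380 - 369)/(H + 1445) = (-380 - 369)/(-784 + 1445) = -749/661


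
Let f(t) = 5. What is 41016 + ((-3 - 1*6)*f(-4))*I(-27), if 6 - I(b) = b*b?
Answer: 73551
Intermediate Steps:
I(b) = 6 - b² (I(b) = 6 - b*b = 6 - b²)
41016 + ((-3 - 1*6)*f(-4))*I(-27) = 41016 + ((-3 - 1*6)*5)*(6 - 1*(-27)²) = 41016 + ((-3 - 6)*5)*(6 - 1*729) = 41016 + (-9*5)*(6 - 729) = 41016 - 45*(-723) = 41016 + 32535 = 73551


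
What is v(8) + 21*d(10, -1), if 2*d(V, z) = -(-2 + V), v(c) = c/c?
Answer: -83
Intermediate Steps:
v(c) = 1
d(V, z) = 1 - V/2 (d(V, z) = (-(-2 + V))/2 = (2 - V)/2 = 1 - V/2)
v(8) + 21*d(10, -1) = 1 + 21*(1 - ½*10) = 1 + 21*(1 - 5) = 1 + 21*(-4) = 1 - 84 = -83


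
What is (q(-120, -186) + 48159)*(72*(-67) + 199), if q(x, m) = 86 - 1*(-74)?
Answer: -223475375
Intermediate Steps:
q(x, m) = 160 (q(x, m) = 86 + 74 = 160)
(q(-120, -186) + 48159)*(72*(-67) + 199) = (160 + 48159)*(72*(-67) + 199) = 48319*(-4824 + 199) = 48319*(-4625) = -223475375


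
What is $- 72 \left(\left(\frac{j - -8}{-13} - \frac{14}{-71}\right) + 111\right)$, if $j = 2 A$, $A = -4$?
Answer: $- \frac{568440}{71} \approx -8006.2$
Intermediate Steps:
$j = -8$ ($j = 2 \left(-4\right) = -8$)
$- 72 \left(\left(\frac{j - -8}{-13} - \frac{14}{-71}\right) + 111\right) = - 72 \left(\left(\frac{-8 - -8}{-13} - \frac{14}{-71}\right) + 111\right) = - 72 \left(\left(\left(-8 + 8\right) \left(- \frac{1}{13}\right) - - \frac{14}{71}\right) + 111\right) = - 72 \left(\left(0 \left(- \frac{1}{13}\right) + \frac{14}{71}\right) + 111\right) = - 72 \left(\left(0 + \frac{14}{71}\right) + 111\right) = - 72 \left(\frac{14}{71} + 111\right) = \left(-72\right) \frac{7895}{71} = - \frac{568440}{71}$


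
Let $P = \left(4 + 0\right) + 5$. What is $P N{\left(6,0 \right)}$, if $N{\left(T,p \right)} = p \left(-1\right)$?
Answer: $0$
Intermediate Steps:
$N{\left(T,p \right)} = - p$
$P = 9$ ($P = 4 + 5 = 9$)
$P N{\left(6,0 \right)} = 9 \left(\left(-1\right) 0\right) = 9 \cdot 0 = 0$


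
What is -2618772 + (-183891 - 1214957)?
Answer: -4017620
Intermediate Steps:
-2618772 + (-183891 - 1214957) = -2618772 - 1398848 = -4017620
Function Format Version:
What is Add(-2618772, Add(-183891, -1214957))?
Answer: -4017620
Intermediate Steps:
Add(-2618772, Add(-183891, -1214957)) = Add(-2618772, -1398848) = -4017620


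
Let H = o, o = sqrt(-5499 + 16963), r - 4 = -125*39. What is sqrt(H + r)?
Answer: sqrt(-4871 + 2*sqrt(2866)) ≈ 69.021*I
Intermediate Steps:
r = -4871 (r = 4 - 125*39 = 4 - 4875 = -4871)
o = 2*sqrt(2866) (o = sqrt(11464) = 2*sqrt(2866) ≈ 107.07)
H = 2*sqrt(2866) ≈ 107.07
sqrt(H + r) = sqrt(2*sqrt(2866) - 4871) = sqrt(-4871 + 2*sqrt(2866))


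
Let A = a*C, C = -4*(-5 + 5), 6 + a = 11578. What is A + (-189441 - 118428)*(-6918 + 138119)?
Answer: -40392720669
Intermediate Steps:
a = 11572 (a = -6 + 11578 = 11572)
C = 0 (C = -4*0 = 0)
A = 0 (A = 11572*0 = 0)
A + (-189441 - 118428)*(-6918 + 138119) = 0 + (-189441 - 118428)*(-6918 + 138119) = 0 - 307869*131201 = 0 - 40392720669 = -40392720669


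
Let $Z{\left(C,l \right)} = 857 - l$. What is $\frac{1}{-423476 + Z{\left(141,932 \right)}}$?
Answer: $- \frac{1}{423551} \approx -2.361 \cdot 10^{-6}$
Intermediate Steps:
$\frac{1}{-423476 + Z{\left(141,932 \right)}} = \frac{1}{-423476 + \left(857 - 932\right)} = \frac{1}{-423476 - 75} = \frac{1}{-423551} = - \frac{1}{423551}$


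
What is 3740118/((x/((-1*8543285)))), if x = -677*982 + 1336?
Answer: 15976447003815/331739 ≈ 4.8160e+7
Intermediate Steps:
x = -663478 (x = -664814 + 1336 = -663478)
3740118/((x/((-1*8543285)))) = 3740118/((-663478/((-1*8543285)))) = 3740118/((-663478/(-8543285))) = 3740118/((-663478*(-1/8543285))) = 3740118/(663478/8543285) = 3740118*(8543285/663478) = 15976447003815/331739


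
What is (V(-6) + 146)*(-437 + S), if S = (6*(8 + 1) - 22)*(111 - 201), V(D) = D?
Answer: -464380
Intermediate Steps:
S = -2880 (S = (6*9 - 22)*(-90) = (54 - 22)*(-90) = 32*(-90) = -2880)
(V(-6) + 146)*(-437 + S) = (-6 + 146)*(-437 - 2880) = 140*(-3317) = -464380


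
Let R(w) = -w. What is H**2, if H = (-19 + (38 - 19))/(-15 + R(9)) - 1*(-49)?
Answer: 2401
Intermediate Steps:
H = 49 (H = (-19 + (38 - 19))/(-15 - 1*9) - 1*(-49) = (-19 + 19)/(-15 - 9) + 49 = 0/(-24) + 49 = 0*(-1/24) + 49 = 0 + 49 = 49)
H**2 = 49**2 = 2401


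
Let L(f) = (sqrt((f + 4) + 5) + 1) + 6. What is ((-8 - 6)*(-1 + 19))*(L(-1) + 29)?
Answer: -9072 - 504*sqrt(2) ≈ -9784.8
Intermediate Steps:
L(f) = 7 + sqrt(9 + f) (L(f) = (sqrt((4 + f) + 5) + 1) + 6 = (sqrt(9 + f) + 1) + 6 = (1 + sqrt(9 + f)) + 6 = 7 + sqrt(9 + f))
((-8 - 6)*(-1 + 19))*(L(-1) + 29) = ((-8 - 6)*(-1 + 19))*((7 + sqrt(9 - 1)) + 29) = (-14*18)*((7 + sqrt(8)) + 29) = -252*((7 + 2*sqrt(2)) + 29) = -252*(36 + 2*sqrt(2)) = -9072 - 504*sqrt(2)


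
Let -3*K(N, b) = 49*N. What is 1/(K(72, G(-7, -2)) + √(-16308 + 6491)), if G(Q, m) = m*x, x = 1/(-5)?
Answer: -1176/1392793 - I*√9817/1392793 ≈ -0.00084435 - 7.1138e-5*I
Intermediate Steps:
x = -⅕ ≈ -0.20000
G(Q, m) = -m/5 (G(Q, m) = m*(-⅕) = -m/5)
K(N, b) = -49*N/3
1/(K(72, G(-7, -2)) + √(-16308 + 6491)) = 1/(-49/3*72 + √(-16308 + 6491)) = 1/(-1176 + √(-9817)) = 1/(-1176 + I*√9817)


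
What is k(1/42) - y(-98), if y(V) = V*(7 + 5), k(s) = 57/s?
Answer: 3570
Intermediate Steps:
y(V) = 12*V (y(V) = V*12 = 12*V)
k(1/42) - y(-98) = 57/(1/42) - 12*(-98) = 57/(1/42) - 1*(-1176) = 57*42 + 1176 = 2394 + 1176 = 3570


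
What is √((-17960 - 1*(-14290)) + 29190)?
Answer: 4*√1595 ≈ 159.75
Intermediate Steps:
√((-17960 - 1*(-14290)) + 29190) = √((-17960 + 14290) + 29190) = √(-3670 + 29190) = √25520 = 4*√1595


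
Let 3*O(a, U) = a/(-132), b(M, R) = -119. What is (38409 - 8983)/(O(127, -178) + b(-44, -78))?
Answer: -11652696/47251 ≈ -246.61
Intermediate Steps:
O(a, U) = -a/396 (O(a, U) = (a/(-132))/3 = (a*(-1/132))/3 = (-a/132)/3 = -a/396)
(38409 - 8983)/(O(127, -178) + b(-44, -78)) = (38409 - 8983)/(-1/396*127 - 119) = 29426/(-127/396 - 119) = 29426/(-47251/396) = 29426*(-396/47251) = -11652696/47251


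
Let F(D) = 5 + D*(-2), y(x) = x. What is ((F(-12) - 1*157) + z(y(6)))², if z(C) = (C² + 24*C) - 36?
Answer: 256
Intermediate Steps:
F(D) = 5 - 2*D
z(C) = -36 + C² + 24*C
((F(-12) - 1*157) + z(y(6)))² = (((5 - 2*(-12)) - 1*157) + (-36 + 6² + 24*6))² = (((5 + 24) - 157) + (-36 + 36 + 144))² = ((29 - 157) + 144)² = (-128 + 144)² = 16² = 256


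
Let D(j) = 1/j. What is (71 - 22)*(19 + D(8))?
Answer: 7497/8 ≈ 937.13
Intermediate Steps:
(71 - 22)*(19 + D(8)) = (71 - 22)*(19 + 1/8) = 49*(19 + ⅛) = 49*(153/8) = 7497/8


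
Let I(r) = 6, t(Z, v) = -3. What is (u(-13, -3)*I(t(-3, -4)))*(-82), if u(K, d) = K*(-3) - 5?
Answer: -16728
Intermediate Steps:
u(K, d) = -5 - 3*K (u(K, d) = -3*K - 5 = -5 - 3*K)
(u(-13, -3)*I(t(-3, -4)))*(-82) = ((-5 - 3*(-13))*6)*(-82) = ((-5 + 39)*6)*(-82) = (34*6)*(-82) = 204*(-82) = -16728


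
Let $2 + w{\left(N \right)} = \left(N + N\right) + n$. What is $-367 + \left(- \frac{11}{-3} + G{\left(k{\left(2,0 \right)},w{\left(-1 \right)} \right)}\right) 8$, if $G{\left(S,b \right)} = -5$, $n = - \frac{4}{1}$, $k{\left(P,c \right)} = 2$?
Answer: $- \frac{1133}{3} \approx -377.67$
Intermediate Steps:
$n = -4$ ($n = \left(-4\right) 1 = -4$)
$w{\left(N \right)} = -6 + 2 N$ ($w{\left(N \right)} = -2 + \left(\left(N + N\right) - 4\right) = -2 + \left(2 N - 4\right) = -2 + \left(-4 + 2 N\right) = -6 + 2 N$)
$-367 + \left(- \frac{11}{-3} + G{\left(k{\left(2,0 \right)},w{\left(-1 \right)} \right)}\right) 8 = -367 + \left(- \frac{11}{-3} - 5\right) 8 = -367 + \left(\left(-11\right) \left(- \frac{1}{3}\right) - 5\right) 8 = -367 + \left(\frac{11}{3} - 5\right) 8 = -367 - \frac{32}{3} = - \frac{1133}{3}$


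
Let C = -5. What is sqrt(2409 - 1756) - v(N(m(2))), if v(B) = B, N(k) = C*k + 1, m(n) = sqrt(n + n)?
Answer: 9 + sqrt(653) ≈ 34.554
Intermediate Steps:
m(n) = sqrt(2)*sqrt(n) (m(n) = sqrt(2*n) = sqrt(2)*sqrt(n))
N(k) = 1 - 5*k (N(k) = -5*k + 1 = 1 - 5*k)
sqrt(2409 - 1756) - v(N(m(2))) = sqrt(2409 - 1756) - (1 - 5*sqrt(2)*sqrt(2)) = sqrt(653) - (1 - 5*2) = sqrt(653) - (1 - 10) = sqrt(653) - 1*(-9) = sqrt(653) + 9 = 9 + sqrt(653)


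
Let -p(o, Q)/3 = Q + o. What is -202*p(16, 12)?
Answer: 16968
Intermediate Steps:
p(o, Q) = -3*Q - 3*o (p(o, Q) = -3*(Q + o) = -3*Q - 3*o)
-202*p(16, 12) = -202*(-3*12 - 3*16) = -202*(-36 - 48) = -202*(-84) = 16968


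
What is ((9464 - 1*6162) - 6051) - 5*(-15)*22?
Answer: -1099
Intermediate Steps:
((9464 - 1*6162) - 6051) - 5*(-15)*22 = ((9464 - 6162) - 6051) + 75*22 = (3302 - 6051) + 1650 = -2749 + 1650 = -1099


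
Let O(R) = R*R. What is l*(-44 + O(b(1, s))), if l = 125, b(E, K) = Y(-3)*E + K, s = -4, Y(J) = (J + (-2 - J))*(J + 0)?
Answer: -5000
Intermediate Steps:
Y(J) = -2*J
b(E, K) = K + 6*E (b(E, K) = (-2*(-3))*E + K = 6*E + K = K + 6*E)
O(R) = R²
l*(-44 + O(b(1, s))) = 125*(-44 + (-4 + 6*1)²) = 125*(-44 + (-4 + 6)²) = 125*(-44 + 2²) = 125*(-44 + 4) = 125*(-40) = -5000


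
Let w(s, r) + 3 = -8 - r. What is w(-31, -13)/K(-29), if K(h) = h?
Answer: -2/29 ≈ -0.068966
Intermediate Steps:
w(s, r) = -11 - r (w(s, r) = -3 + (-8 - r) = -11 - r)
w(-31, -13)/K(-29) = (-11 - 1*(-13))/(-29) = (-11 + 13)*(-1/29) = 2*(-1/29) = -2/29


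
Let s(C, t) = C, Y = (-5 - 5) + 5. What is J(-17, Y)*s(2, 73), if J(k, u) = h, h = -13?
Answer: -26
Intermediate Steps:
Y = -5 (Y = -10 + 5 = -5)
J(k, u) = -13
J(-17, Y)*s(2, 73) = -13*2 = -26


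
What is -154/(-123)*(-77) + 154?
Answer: 7084/123 ≈ 57.594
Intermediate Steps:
-154/(-123)*(-77) + 154 = -154*(-1/123)*(-77) + 154 = (154/123)*(-77) + 154 = -11858/123 + 154 = 7084/123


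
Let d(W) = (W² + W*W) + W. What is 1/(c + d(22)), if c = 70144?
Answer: 1/71134 ≈ 1.4058e-5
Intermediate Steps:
d(W) = W + 2*W² (d(W) = (W² + W²) + W = 2*W² + W = W + 2*W²)
1/(c + d(22)) = 1/(70144 + 22*(1 + 2*22)) = 1/(70144 + 22*(1 + 44)) = 1/(70144 + 22*45) = 1/(70144 + 990) = 1/71134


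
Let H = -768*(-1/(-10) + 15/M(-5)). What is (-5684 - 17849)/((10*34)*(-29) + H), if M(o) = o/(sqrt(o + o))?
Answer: 1461516965/948900964 + 84718800*I*sqrt(10)/237225241 ≈ 1.5402 + 1.1293*I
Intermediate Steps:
M(o) = sqrt(2)*sqrt(o)/2 (M(o) = o/(sqrt(2*o)) = o/((sqrt(2)*sqrt(o))) = o*(sqrt(2)/(2*sqrt(o))) = sqrt(2)*sqrt(o)/2)
H = -384/5 + 2304*I*sqrt(10) (H = -768*(-1/(-10) + 15/((sqrt(2)*sqrt(-5)/2))) = -768*(-1*(-1/10) + 15/((sqrt(2)*(I*sqrt(5))/2))) = -768*(1/10 + 15/((I*sqrt(10)/2))) = -768*(1/10 + 15*(-I*sqrt(10)/5)) = -768*(1/10 - 3*I*sqrt(10)) = -384/5 + 2304*I*sqrt(10) ≈ -76.8 + 7285.9*I)
(-5684 - 17849)/((10*34)*(-29) + H) = (-5684 - 17849)/((10*34)*(-29) + (-384/5 + 2304*I*sqrt(10))) = -23533/(340*(-29) + (-384/5 + 2304*I*sqrt(10))) = -23533/(-9860 + (-384/5 + 2304*I*sqrt(10))) = -23533/(-49684/5 + 2304*I*sqrt(10))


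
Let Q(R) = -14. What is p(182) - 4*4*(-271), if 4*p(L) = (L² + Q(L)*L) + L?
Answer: 24051/2 ≈ 12026.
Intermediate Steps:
p(L) = -13*L/4 + L²/4 (p(L) = ((L² - 14*L) + L)/4 = (L² - 13*L)/4 = -13*L/4 + L²/4)
p(182) - 4*4*(-271) = (¼)*182*(-13 + 182) - 4*4*(-271) = (¼)*182*169 - 16*(-271) = 15379/2 + 4336 = 24051/2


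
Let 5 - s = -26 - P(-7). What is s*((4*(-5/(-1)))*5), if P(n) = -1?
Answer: 3000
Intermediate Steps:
s = 30 (s = 5 - (-26 - 1*(-1)) = 5 - (-26 + 1) = 5 - 1*(-25) = 5 + 25 = 30)
s*((4*(-5/(-1)))*5) = 30*((4*(-5/(-1)))*5) = 30*((4*(-5*(-1)))*5) = 30*((4*5)*5) = 30*(20*5) = 30*100 = 3000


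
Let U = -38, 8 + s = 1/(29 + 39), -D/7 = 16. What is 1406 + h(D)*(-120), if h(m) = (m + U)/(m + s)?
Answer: 10247554/8159 ≈ 1256.0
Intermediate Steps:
D = -112 (D = -7*16 = -112)
s = -543/68 (s = -8 + 1/(29 + 39) = -8 + 1/68 = -543/68 ≈ -7.9853)
h(m) = (-38 + m)/(-543/68 + m) (h(m) = (m - 38)/(m - 543/68) = (-38 + m)/(-543/68 + m))
1406 + h(D)*(-120) = 1406 + (68*(-38 - 112)/(-543 + 68*(-112)))*(-120) = 1406 + (68*(-150)/(-543 - 7616))*(-120) = 1406 + (68*(-150)/(-8159))*(-120) = 1406 + (68*(-1/8159)*(-150))*(-120) = 1406 + (10200/8159)*(-120) = 1406 - 1224000/8159 = 10247554/8159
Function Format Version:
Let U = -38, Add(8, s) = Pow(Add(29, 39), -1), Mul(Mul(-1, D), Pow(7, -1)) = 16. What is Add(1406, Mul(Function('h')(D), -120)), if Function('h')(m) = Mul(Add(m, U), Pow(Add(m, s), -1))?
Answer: Rational(10247554, 8159) ≈ 1256.0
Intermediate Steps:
D = -112 (D = Mul(-7, 16) = -112)
s = Rational(-543, 68) (s = Add(-8, Pow(Add(29, 39), -1)) = Add(-8, Pow(68, -1)) = Add(-8, Rational(1, 68)) = Rational(-543, 68) ≈ -7.9853)
Function('h')(m) = Mul(Pow(Add(Rational(-543, 68), m), -1), Add(-38, m)) (Function('h')(m) = Mul(Add(m, -38), Pow(Add(m, Rational(-543, 68)), -1)) = Mul(Add(-38, m), Pow(Add(Rational(-543, 68), m), -1)) = Mul(Pow(Add(Rational(-543, 68), m), -1), Add(-38, m)))
Add(1406, Mul(Function('h')(D), -120)) = Add(1406, Mul(Mul(68, Pow(Add(-543, Mul(68, -112)), -1), Add(-38, -112)), -120)) = Add(1406, Mul(Mul(68, Pow(Add(-543, -7616), -1), -150), -120)) = Add(1406, Mul(Mul(68, Pow(-8159, -1), -150), -120)) = Add(1406, Mul(Mul(68, Rational(-1, 8159), -150), -120)) = Add(1406, Mul(Rational(10200, 8159), -120)) = Add(1406, Rational(-1224000, 8159)) = Rational(10247554, 8159)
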